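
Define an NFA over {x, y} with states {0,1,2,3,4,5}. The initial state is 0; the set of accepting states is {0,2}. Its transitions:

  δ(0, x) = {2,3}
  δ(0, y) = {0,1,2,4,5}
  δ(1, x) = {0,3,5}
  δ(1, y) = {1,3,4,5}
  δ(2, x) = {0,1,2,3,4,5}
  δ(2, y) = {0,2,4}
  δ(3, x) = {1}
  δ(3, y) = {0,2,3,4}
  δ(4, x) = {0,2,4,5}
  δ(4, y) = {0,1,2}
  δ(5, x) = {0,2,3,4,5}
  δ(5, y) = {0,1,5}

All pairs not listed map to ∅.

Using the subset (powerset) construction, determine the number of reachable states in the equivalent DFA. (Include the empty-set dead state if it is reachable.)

5

Start state of the DFA: {0}.
{0} --x--> {2,3}  [new]
{0} --y--> {0,1,2,4,5}  [new]
{2,3} --x--> {0,1,2,3,4,5}  [new]
{2,3} --y--> {0,2,3,4}  [new]
{0,1,2,4,5} --x--> {0,1,2,3,4,5}  [seen]
{0,1,2,4,5} --y--> {0,1,2,3,4,5}  [seen]
{0,1,2,3,4,5} --x--> {0,1,2,3,4,5}  [seen]
{0,1,2,3,4,5} --y--> {0,1,2,3,4,5}  [seen]
{0,2,3,4} --x--> {0,1,2,3,4,5}  [seen]
{0,2,3,4} --y--> {0,1,2,3,4,5}  [seen]
Reachable DFA states: {0}, {2,3}, {0,1,2,4,5}, {0,1,2,3,4,5}, {0,2,3,4}.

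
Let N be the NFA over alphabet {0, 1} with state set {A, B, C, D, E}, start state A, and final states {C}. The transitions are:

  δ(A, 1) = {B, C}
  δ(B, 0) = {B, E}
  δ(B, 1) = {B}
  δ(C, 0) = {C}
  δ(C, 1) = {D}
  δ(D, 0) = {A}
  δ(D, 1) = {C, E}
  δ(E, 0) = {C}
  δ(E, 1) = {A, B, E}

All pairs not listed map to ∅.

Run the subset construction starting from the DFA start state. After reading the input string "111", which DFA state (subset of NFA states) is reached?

Start: {A}.
δ(A,1) = {B, C}.
Union: {B, C}.
After 1: {B, C}.
δ(B,1) = {B}; δ(C,1) = {D}.
Union: {B, D}.
After 1: {B, D}.
δ(B,1) = {B}; δ(D,1) = {C, E}.
Union: {B, C, E}.
After 1: {B, C, E}.

{B, C, E}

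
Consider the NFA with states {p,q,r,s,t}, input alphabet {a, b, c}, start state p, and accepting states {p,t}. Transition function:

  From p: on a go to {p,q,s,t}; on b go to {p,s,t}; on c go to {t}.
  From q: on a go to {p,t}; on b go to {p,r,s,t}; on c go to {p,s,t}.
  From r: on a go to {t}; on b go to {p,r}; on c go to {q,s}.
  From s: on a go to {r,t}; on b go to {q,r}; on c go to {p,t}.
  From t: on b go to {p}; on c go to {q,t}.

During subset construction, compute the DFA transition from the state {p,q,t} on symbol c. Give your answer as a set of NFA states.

{p,q,s,t}

δ(p,c) = {t}; δ(q,c) = {p,s,t}; δ(t,c) = {q,t}.
Union: {p,q,s,t}.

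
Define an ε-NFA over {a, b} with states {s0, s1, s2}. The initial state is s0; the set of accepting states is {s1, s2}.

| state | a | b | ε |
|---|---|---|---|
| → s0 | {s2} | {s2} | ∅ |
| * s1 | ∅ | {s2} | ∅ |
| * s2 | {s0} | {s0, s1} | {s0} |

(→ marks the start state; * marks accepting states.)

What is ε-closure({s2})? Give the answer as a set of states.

Begin with {s2}.
s2 →ε {s0}; add s0.
ε-closure = {s0, s2}.

{s0, s2}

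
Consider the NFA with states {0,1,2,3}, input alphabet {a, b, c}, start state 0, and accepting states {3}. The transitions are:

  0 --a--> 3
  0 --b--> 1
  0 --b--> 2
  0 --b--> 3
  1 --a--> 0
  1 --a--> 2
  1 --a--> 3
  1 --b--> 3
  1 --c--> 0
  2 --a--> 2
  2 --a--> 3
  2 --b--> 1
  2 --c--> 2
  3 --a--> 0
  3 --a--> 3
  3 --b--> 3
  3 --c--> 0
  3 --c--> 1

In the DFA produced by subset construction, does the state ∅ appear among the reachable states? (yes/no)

Start state of the DFA: {0}.
{0} --a--> {3}  [new]
{0} --b--> {1,2,3}  [new]
{0} --c--> ∅  [new]
{3} --a--> {0,3}  [new]
{3} --b--> {3}  [seen]
{3} --c--> {0,1}  [new]
{1,2,3} --a--> {0,2,3}  [new]
{1,2,3} --b--> {1,3}  [new]
{1,2,3} --c--> {0,1,2}  [new]
∅ --a--> ∅  [seen]
∅ --b--> ∅  [seen]
∅ --c--> ∅  [seen]
{0,3} --a--> {0,3}  [seen]
{0,3} --b--> {1,2,3}  [seen]
{0,3} --c--> {0,1}  [seen]
{0,1} --a--> {0,2,3}  [seen]
{0,1} --b--> {1,2,3}  [seen]
{0,1} --c--> {0}  [seen]
{0,2,3} --a--> {0,2,3}  [seen]
{0,2,3} --b--> {1,2,3}  [seen]
{0,2,3} --c--> {0,1,2}  [seen]
{1,3} --a--> {0,2,3}  [seen]
{1,3} --b--> {3}  [seen]
{1,3} --c--> {0,1}  [seen]
{0,1,2} --a--> {0,2,3}  [seen]
{0,1,2} --b--> {1,2,3}  [seen]
{0,1,2} --c--> {0,2}  [new]
{0,2} --a--> {2,3}  [new]
{0,2} --b--> {1,2,3}  [seen]
{0,2} --c--> {2}  [new]
{2,3} --a--> {0,2,3}  [seen]
{2,3} --b--> {1,3}  [seen]
{2,3} --c--> {0,1,2}  [seen]
{2} --a--> {2,3}  [seen]
{2} --b--> {1}  [new]
{2} --c--> {2}  [seen]
{1} --a--> {0,2,3}  [seen]
{1} --b--> {3}  [seen]
{1} --c--> {0}  [seen]
Reachable DFA states: {0}, {3}, {1,2,3}, ∅, {0,3}, {0,1}, {0,2,3}, {1,3}, {0,1,2}, {0,2}, {2,3}, {2}, {1}.
∅ is among them.

yes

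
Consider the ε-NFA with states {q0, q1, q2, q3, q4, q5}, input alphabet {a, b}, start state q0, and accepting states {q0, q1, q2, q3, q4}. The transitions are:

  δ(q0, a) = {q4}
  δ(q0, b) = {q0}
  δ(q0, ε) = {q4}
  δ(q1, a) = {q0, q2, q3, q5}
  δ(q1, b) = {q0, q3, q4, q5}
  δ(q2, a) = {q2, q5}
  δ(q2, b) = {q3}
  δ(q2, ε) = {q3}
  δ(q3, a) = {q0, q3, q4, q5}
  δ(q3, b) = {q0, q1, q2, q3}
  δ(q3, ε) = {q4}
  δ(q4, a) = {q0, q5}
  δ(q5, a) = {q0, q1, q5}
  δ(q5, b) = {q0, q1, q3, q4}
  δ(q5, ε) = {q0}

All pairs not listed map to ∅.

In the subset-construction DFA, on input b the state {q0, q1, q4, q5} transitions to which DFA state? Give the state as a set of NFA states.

δ(q0,b) = {q0}; δ(q1,b) = {q0, q3, q4, q5}; δ(q4,b) = ∅; δ(q5,b) = {q0, q1, q3, q4}.
Union: {q0, q1, q3, q4, q5}.

{q0, q1, q3, q4, q5}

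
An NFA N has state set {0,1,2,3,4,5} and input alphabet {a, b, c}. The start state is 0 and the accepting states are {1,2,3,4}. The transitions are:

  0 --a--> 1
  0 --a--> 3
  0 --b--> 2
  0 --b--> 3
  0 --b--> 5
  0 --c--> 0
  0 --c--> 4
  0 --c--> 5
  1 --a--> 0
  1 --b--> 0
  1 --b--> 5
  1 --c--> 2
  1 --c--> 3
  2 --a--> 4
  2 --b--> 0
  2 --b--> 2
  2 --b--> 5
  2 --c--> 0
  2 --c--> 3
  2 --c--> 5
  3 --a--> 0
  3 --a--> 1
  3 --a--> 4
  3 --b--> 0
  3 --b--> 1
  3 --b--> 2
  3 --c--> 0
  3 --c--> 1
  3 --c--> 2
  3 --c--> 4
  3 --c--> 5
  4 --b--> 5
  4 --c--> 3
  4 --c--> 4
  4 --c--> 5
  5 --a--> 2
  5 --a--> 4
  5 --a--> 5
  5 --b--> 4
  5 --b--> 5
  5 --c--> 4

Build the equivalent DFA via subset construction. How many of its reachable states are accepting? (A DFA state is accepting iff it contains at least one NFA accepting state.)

15

Start state of the DFA: {0}.
{0} --a--> {1,3}  [new]
{0} --b--> {2,3,5}  [new]
{0} --c--> {0,4,5}  [new]
{1,3} --a--> {0,1,4}  [new]
{1,3} --b--> {0,1,2,5}  [new]
{1,3} --c--> {0,1,2,3,4,5}  [new]
{2,3,5} --a--> {0,1,2,4,5}  [new]
{2,3,5} --b--> {0,1,2,4,5}  [seen]
{2,3,5} --c--> {0,1,2,3,4,5}  [seen]
{0,4,5} --a--> {1,2,3,4,5}  [new]
{0,4,5} --b--> {2,3,4,5}  [new]
{0,4,5} --c--> {0,3,4,5}  [new]
{0,1,4} --a--> {0,1,3}  [new]
{0,1,4} --b--> {0,2,3,5}  [new]
{0,1,4} --c--> {0,2,3,4,5}  [new]
{0,1,2,5} --a--> {0,1,2,3,4,5}  [seen]
{0,1,2,5} --b--> {0,2,3,4,5}  [seen]
{0,1,2,5} --c--> {0,2,3,4,5}  [seen]
{0,1,2,3,4,5} --a--> {0,1,2,3,4,5}  [seen]
{0,1,2,3,4,5} --b--> {0,1,2,3,4,5}  [seen]
{0,1,2,3,4,5} --c--> {0,1,2,3,4,5}  [seen]
{0,1,2,4,5} --a--> {0,1,2,3,4,5}  [seen]
{0,1,2,4,5} --b--> {0,2,3,4,5}  [seen]
{0,1,2,4,5} --c--> {0,2,3,4,5}  [seen]
{1,2,3,4,5} --a--> {0,1,2,4,5}  [seen]
{1,2,3,4,5} --b--> {0,1,2,4,5}  [seen]
{1,2,3,4,5} --c--> {0,1,2,3,4,5}  [seen]
{2,3,4,5} --a--> {0,1,2,4,5}  [seen]
{2,3,4,5} --b--> {0,1,2,4,5}  [seen]
{2,3,4,5} --c--> {0,1,2,3,4,5}  [seen]
{0,3,4,5} --a--> {0,1,2,3,4,5}  [seen]
{0,3,4,5} --b--> {0,1,2,3,4,5}  [seen]
{0,3,4,5} --c--> {0,1,2,3,4,5}  [seen]
{0,1,3} --a--> {0,1,3,4}  [new]
{0,1,3} --b--> {0,1,2,3,5}  [new]
{0,1,3} --c--> {0,1,2,3,4,5}  [seen]
{0,2,3,5} --a--> {0,1,2,3,4,5}  [seen]
{0,2,3,5} --b--> {0,1,2,3,4,5}  [seen]
{0,2,3,5} --c--> {0,1,2,3,4,5}  [seen]
{0,2,3,4,5} --a--> {0,1,2,3,4,5}  [seen]
{0,2,3,4,5} --b--> {0,1,2,3,4,5}  [seen]
{0,2,3,4,5} --c--> {0,1,2,3,4,5}  [seen]
{0,1,3,4} --a--> {0,1,3,4}  [seen]
{0,1,3,4} --b--> {0,1,2,3,5}  [seen]
{0,1,3,4} --c--> {0,1,2,3,4,5}  [seen]
{0,1,2,3,5} --a--> {0,1,2,3,4,5}  [seen]
{0,1,2,3,5} --b--> {0,1,2,3,4,5}  [seen]
{0,1,2,3,5} --c--> {0,1,2,3,4,5}  [seen]
Reachable DFA states: {0}, {1,3}, {2,3,5}, {0,4,5}, {0,1,4}, {0,1,2,5}, {0,1,2,3,4,5}, {0,1,2,4,5}, {1,2,3,4,5}, {2,3,4,5}, {0,3,4,5}, {0,1,3}, {0,2,3,5}, {0,2,3,4,5}, {0,1,3,4}, {0,1,2,3,5}.
Accepting DFA states (contain an NFA accepting state): {1,3}, {2,3,5}, {0,4,5}, {0,1,4}, {0,1,2,5}, {0,1,2,3,4,5}, {0,1,2,4,5}, {1,2,3,4,5}, {2,3,4,5}, {0,3,4,5}, {0,1,3}, {0,2,3,5}, {0,2,3,4,5}, {0,1,3,4}, {0,1,2,3,5}.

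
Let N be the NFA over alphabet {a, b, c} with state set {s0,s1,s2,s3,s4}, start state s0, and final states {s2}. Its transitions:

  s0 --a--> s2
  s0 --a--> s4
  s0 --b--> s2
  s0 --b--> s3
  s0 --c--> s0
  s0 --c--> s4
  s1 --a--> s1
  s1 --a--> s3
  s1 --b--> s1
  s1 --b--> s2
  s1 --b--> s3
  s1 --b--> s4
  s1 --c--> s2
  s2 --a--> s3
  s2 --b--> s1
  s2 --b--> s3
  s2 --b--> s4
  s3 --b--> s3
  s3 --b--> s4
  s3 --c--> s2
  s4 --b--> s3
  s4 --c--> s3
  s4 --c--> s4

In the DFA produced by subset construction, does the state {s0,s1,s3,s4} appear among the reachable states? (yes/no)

Start state of the DFA: {s0}.
{s0} --a--> {s2,s4}  [new]
{s0} --b--> {s2,s3}  [new]
{s0} --c--> {s0,s4}  [new]
{s2,s4} --a--> {s3}  [new]
{s2,s4} --b--> {s1,s3,s4}  [new]
{s2,s4} --c--> {s3,s4}  [new]
{s2,s3} --a--> {s3}  [seen]
{s2,s3} --b--> {s1,s3,s4}  [seen]
{s2,s3} --c--> {s2}  [new]
{s0,s4} --a--> {s2,s4}  [seen]
{s0,s4} --b--> {s2,s3}  [seen]
{s0,s4} --c--> {s0,s3,s4}  [new]
{s3} --a--> ∅  [new]
{s3} --b--> {s3,s4}  [seen]
{s3} --c--> {s2}  [seen]
{s1,s3,s4} --a--> {s1,s3}  [new]
{s1,s3,s4} --b--> {s1,s2,s3,s4}  [new]
{s1,s3,s4} --c--> {s2,s3,s4}  [new]
{s3,s4} --a--> ∅  [seen]
{s3,s4} --b--> {s3,s4}  [seen]
{s3,s4} --c--> {s2,s3,s4}  [seen]
{s2} --a--> {s3}  [seen]
{s2} --b--> {s1,s3,s4}  [seen]
{s2} --c--> ∅  [seen]
{s0,s3,s4} --a--> {s2,s4}  [seen]
{s0,s3,s4} --b--> {s2,s3,s4}  [seen]
{s0,s3,s4} --c--> {s0,s2,s3,s4}  [new]
∅ --a--> ∅  [seen]
∅ --b--> ∅  [seen]
∅ --c--> ∅  [seen]
{s1,s3} --a--> {s1,s3}  [seen]
{s1,s3} --b--> {s1,s2,s3,s4}  [seen]
{s1,s3} --c--> {s2}  [seen]
{s1,s2,s3,s4} --a--> {s1,s3}  [seen]
{s1,s2,s3,s4} --b--> {s1,s2,s3,s4}  [seen]
{s1,s2,s3,s4} --c--> {s2,s3,s4}  [seen]
{s2,s3,s4} --a--> {s3}  [seen]
{s2,s3,s4} --b--> {s1,s3,s4}  [seen]
{s2,s3,s4} --c--> {s2,s3,s4}  [seen]
{s0,s2,s3,s4} --a--> {s2,s3,s4}  [seen]
{s0,s2,s3,s4} --b--> {s1,s2,s3,s4}  [seen]
{s0,s2,s3,s4} --c--> {s0,s2,s3,s4}  [seen]
Reachable DFA states: {s0}, {s2,s4}, {s2,s3}, {s0,s4}, {s3}, {s1,s3,s4}, {s3,s4}, {s2}, {s0,s3,s4}, ∅, {s1,s3}, {s1,s2,s3,s4}, {s2,s3,s4}, {s0,s2,s3,s4}.
{s0,s1,s3,s4} is not among them.

no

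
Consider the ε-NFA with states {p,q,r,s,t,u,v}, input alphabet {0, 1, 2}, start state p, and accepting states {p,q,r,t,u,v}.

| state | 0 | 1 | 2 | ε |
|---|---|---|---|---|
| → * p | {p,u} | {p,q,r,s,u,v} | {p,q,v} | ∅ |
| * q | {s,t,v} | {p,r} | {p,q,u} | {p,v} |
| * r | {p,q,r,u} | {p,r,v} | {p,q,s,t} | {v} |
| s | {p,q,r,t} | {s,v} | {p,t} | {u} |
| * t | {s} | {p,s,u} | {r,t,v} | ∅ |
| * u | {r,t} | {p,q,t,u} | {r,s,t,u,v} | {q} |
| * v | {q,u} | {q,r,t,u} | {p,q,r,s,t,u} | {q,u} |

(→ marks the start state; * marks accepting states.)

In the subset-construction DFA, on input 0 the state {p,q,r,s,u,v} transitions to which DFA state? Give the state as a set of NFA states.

δ(p,0) = {p,u}; δ(q,0) = {s,t,v}; δ(r,0) = {p,q,r,u}; δ(s,0) = {p,q,r,t}; δ(u,0) = {r,t}; δ(v,0) = {q,u}.
Union: {p,q,r,s,t,u,v}.

{p,q,r,s,t,u,v}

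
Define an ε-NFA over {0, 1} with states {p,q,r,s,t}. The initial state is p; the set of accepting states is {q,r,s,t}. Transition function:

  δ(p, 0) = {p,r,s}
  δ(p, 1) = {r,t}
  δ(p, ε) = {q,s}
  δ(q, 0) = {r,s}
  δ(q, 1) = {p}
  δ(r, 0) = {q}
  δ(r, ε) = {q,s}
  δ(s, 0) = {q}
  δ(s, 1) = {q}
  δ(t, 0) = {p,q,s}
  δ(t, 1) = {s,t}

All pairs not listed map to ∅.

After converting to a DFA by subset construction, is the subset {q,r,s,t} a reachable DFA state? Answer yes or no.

Start state of the DFA: {p,q,s} (ε-closure of the NFA start).
{p,q,s} --0--> {p,q,r,s}  [new]
{p,q,s} --1--> {p,q,r,s,t}  [new]
{p,q,r,s} --0--> {p,q,r,s}  [seen]
{p,q,r,s} --1--> {p,q,r,s,t}  [seen]
{p,q,r,s,t} --0--> {p,q,r,s}  [seen]
{p,q,r,s,t} --1--> {p,q,r,s,t}  [seen]
Reachable DFA states: {p,q,s}, {p,q,r,s}, {p,q,r,s,t}.
{q,r,s,t} is not among them.

no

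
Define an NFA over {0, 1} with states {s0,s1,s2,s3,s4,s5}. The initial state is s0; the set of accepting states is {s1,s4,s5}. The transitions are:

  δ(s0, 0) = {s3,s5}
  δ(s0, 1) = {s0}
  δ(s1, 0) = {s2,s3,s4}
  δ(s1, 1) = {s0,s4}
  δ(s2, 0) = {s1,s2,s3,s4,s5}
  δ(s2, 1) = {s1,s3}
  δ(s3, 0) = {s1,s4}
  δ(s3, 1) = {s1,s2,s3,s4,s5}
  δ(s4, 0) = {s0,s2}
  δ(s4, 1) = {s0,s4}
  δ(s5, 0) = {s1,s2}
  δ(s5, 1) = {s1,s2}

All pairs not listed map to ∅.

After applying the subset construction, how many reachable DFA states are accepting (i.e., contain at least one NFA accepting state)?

Start state of the DFA: {s0}.
{s0} --0--> {s3,s5}  [new]
{s0} --1--> {s0}  [seen]
{s3,s5} --0--> {s1,s2,s4}  [new]
{s3,s5} --1--> {s1,s2,s3,s4,s5}  [new]
{s1,s2,s4} --0--> {s0,s1,s2,s3,s4,s5}  [new]
{s1,s2,s4} --1--> {s0,s1,s3,s4}  [new]
{s1,s2,s3,s4,s5} --0--> {s0,s1,s2,s3,s4,s5}  [seen]
{s1,s2,s3,s4,s5} --1--> {s0,s1,s2,s3,s4,s5}  [seen]
{s0,s1,s2,s3,s4,s5} --0--> {s0,s1,s2,s3,s4,s5}  [seen]
{s0,s1,s2,s3,s4,s5} --1--> {s0,s1,s2,s3,s4,s5}  [seen]
{s0,s1,s3,s4} --0--> {s0,s1,s2,s3,s4,s5}  [seen]
{s0,s1,s3,s4} --1--> {s0,s1,s2,s3,s4,s5}  [seen]
Reachable DFA states: {s0}, {s3,s5}, {s1,s2,s4}, {s1,s2,s3,s4,s5}, {s0,s1,s2,s3,s4,s5}, {s0,s1,s3,s4}.
Accepting DFA states (contain an NFA accepting state): {s3,s5}, {s1,s2,s4}, {s1,s2,s3,s4,s5}, {s0,s1,s2,s3,s4,s5}, {s0,s1,s3,s4}.

5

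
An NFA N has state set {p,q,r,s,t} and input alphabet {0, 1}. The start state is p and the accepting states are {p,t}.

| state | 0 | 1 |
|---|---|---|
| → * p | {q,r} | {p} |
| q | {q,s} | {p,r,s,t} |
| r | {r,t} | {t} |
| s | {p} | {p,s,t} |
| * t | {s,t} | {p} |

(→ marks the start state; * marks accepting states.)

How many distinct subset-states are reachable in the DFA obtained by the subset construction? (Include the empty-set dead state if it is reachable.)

Start state of the DFA: {p}.
{p} --0--> {q,r}  [new]
{p} --1--> {p}  [seen]
{q,r} --0--> {q,r,s,t}  [new]
{q,r} --1--> {p,r,s,t}  [new]
{q,r,s,t} --0--> {p,q,r,s,t}  [new]
{q,r,s,t} --1--> {p,r,s,t}  [seen]
{p,r,s,t} --0--> {p,q,r,s,t}  [seen]
{p,r,s,t} --1--> {p,s,t}  [new]
{p,q,r,s,t} --0--> {p,q,r,s,t}  [seen]
{p,q,r,s,t} --1--> {p,r,s,t}  [seen]
{p,s,t} --0--> {p,q,r,s,t}  [seen]
{p,s,t} --1--> {p,s,t}  [seen]
Reachable DFA states: {p}, {q,r}, {q,r,s,t}, {p,r,s,t}, {p,q,r,s,t}, {p,s,t}.

6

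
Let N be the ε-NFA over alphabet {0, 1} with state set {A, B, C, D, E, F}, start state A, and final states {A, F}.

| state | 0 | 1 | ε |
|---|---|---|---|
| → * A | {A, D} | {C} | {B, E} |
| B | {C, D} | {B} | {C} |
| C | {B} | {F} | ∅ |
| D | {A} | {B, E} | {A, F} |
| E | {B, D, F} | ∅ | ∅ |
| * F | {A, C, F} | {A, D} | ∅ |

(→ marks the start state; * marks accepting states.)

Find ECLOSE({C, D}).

{A, B, C, D, E, F}

Begin with {C, D}.
D →ε {A, F}; add A, F.
A →ε {B, E}; add B, E.
ε-closure = {A, B, C, D, E, F}.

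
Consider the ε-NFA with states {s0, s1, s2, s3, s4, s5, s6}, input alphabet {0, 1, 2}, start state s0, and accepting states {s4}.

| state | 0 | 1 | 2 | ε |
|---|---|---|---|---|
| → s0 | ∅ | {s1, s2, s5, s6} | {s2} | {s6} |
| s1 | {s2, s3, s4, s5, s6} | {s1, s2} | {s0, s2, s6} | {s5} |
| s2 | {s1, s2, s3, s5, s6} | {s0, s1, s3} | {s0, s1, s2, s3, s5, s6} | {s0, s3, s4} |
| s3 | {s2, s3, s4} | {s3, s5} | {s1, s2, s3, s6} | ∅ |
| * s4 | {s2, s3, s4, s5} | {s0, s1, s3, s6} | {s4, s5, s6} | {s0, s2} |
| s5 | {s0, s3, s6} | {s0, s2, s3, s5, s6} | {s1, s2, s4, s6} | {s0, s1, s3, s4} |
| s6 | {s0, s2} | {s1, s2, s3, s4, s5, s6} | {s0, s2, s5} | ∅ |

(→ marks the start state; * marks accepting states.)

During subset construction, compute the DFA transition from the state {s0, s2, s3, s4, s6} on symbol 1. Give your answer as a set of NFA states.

{s0, s1, s2, s3, s4, s5, s6}

δ(s0,1) = {s1, s2, s5, s6}; δ(s2,1) = {s0, s1, s3}; δ(s3,1) = {s3, s5}; δ(s4,1) = {s0, s1, s3, s6}; δ(s6,1) = {s1, s2, s3, s4, s5, s6}.
Union: {s0, s1, s2, s3, s4, s5, s6}.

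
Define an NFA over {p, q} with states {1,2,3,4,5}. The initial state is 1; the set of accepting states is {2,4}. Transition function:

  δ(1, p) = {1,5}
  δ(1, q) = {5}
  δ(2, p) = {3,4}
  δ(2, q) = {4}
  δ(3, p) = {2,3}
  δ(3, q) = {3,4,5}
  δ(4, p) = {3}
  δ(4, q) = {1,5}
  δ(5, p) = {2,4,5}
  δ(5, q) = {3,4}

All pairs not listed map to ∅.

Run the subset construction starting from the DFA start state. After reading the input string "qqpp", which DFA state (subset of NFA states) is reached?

Start: {1}.
δ(1,q) = {5}.
Union: {5}.
After q: {5}.
δ(5,q) = {3,4}.
Union: {3,4}.
After q: {3,4}.
δ(3,p) = {2,3}; δ(4,p) = {3}.
Union: {2,3}.
After p: {2,3}.
δ(2,p) = {3,4}; δ(3,p) = {2,3}.
Union: {2,3,4}.
After p: {2,3,4}.

{2,3,4}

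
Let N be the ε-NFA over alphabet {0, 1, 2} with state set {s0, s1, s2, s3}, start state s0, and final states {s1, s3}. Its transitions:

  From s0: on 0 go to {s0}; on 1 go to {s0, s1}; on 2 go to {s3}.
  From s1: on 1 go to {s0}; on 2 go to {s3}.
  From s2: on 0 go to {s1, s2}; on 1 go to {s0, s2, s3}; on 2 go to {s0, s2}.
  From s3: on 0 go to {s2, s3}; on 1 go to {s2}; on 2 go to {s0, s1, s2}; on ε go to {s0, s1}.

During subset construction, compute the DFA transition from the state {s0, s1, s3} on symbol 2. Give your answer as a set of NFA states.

δ(s0,2) = {s3}; δ(s1,2) = {s3}; δ(s3,2) = {s0, s1, s2}.
Union: {s0, s1, s2, s3}.

{s0, s1, s2, s3}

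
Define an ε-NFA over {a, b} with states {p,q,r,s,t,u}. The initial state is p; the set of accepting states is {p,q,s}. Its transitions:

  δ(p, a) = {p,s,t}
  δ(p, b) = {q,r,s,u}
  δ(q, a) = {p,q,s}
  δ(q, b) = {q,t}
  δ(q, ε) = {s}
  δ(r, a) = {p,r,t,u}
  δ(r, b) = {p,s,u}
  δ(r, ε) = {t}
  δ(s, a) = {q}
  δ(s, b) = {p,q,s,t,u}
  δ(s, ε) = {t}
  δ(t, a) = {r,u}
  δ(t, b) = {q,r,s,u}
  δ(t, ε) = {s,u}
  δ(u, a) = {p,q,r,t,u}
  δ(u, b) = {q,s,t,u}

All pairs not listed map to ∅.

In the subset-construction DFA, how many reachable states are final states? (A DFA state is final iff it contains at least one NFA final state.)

Start state of the DFA: {p} (ε-closure of the NFA start).
{p} --a--> {p,s,t,u}  [new]
{p} --b--> {q,r,s,t,u}  [new]
{p,s,t,u} --a--> {p,q,r,s,t,u}  [new]
{p,s,t,u} --b--> {p,q,r,s,t,u}  [seen]
{q,r,s,t,u} --a--> {p,q,r,s,t,u}  [seen]
{q,r,s,t,u} --b--> {p,q,r,s,t,u}  [seen]
{p,q,r,s,t,u} --a--> {p,q,r,s,t,u}  [seen]
{p,q,r,s,t,u} --b--> {p,q,r,s,t,u}  [seen]
Reachable DFA states: {p}, {p,s,t,u}, {q,r,s,t,u}, {p,q,r,s,t,u}.
Accepting DFA states (contain an NFA accepting state): {p}, {p,s,t,u}, {q,r,s,t,u}, {p,q,r,s,t,u}.

4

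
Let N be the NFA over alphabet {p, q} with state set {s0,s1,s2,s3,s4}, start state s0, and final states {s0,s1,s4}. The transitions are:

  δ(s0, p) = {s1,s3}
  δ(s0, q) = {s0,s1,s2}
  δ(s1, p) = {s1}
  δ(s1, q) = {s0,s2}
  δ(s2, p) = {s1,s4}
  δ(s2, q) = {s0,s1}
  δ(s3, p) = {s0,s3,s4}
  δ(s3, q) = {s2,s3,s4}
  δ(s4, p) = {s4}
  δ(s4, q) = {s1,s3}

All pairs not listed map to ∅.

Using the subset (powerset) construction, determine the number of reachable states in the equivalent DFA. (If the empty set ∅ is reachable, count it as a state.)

7

Start state of the DFA: {s0}.
{s0} --p--> {s1,s3}  [new]
{s0} --q--> {s0,s1,s2}  [new]
{s1,s3} --p--> {s0,s1,s3,s4}  [new]
{s1,s3} --q--> {s0,s2,s3,s4}  [new]
{s0,s1,s2} --p--> {s1,s3,s4}  [new]
{s0,s1,s2} --q--> {s0,s1,s2}  [seen]
{s0,s1,s3,s4} --p--> {s0,s1,s3,s4}  [seen]
{s0,s1,s3,s4} --q--> {s0,s1,s2,s3,s4}  [new]
{s0,s2,s3,s4} --p--> {s0,s1,s3,s4}  [seen]
{s0,s2,s3,s4} --q--> {s0,s1,s2,s3,s4}  [seen]
{s1,s3,s4} --p--> {s0,s1,s3,s4}  [seen]
{s1,s3,s4} --q--> {s0,s1,s2,s3,s4}  [seen]
{s0,s1,s2,s3,s4} --p--> {s0,s1,s3,s4}  [seen]
{s0,s1,s2,s3,s4} --q--> {s0,s1,s2,s3,s4}  [seen]
Reachable DFA states: {s0}, {s1,s3}, {s0,s1,s2}, {s0,s1,s3,s4}, {s0,s2,s3,s4}, {s1,s3,s4}, {s0,s1,s2,s3,s4}.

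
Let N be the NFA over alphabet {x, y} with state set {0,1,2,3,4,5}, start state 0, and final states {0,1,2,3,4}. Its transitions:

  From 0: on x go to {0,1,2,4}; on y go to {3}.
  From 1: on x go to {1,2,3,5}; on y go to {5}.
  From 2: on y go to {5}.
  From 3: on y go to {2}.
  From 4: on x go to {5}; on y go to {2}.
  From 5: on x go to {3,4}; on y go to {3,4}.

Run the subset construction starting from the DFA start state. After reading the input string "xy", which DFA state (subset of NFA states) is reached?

Start: {0}.
δ(0,x) = {0,1,2,4}.
Union: {0,1,2,4}.
After x: {0,1,2,4}.
δ(0,y) = {3}; δ(1,y) = {5}; δ(2,y) = {5}; δ(4,y) = {2}.
Union: {2,3,5}.
After y: {2,3,5}.

{2,3,5}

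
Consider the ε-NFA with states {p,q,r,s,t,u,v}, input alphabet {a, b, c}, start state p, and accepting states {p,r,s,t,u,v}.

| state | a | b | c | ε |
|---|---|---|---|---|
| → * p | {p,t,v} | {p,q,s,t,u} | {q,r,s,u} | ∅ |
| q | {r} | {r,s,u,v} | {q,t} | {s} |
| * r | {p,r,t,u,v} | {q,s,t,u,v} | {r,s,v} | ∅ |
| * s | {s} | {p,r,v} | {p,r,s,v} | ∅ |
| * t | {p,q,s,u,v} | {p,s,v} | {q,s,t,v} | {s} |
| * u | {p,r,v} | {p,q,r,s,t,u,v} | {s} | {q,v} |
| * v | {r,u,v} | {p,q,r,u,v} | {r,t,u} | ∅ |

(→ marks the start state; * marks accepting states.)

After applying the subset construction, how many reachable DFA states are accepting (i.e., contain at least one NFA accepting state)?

5

Start state of the DFA: {p} (ε-closure of the NFA start).
{p} --a--> {p,s,t,v}  [new]
{p} --b--> {p,q,s,t,u,v}  [new]
{p} --c--> {q,r,s,u,v}  [new]
{p,s,t,v} --a--> {p,q,r,s,t,u,v}  [new]
{p,s,t,v} --b--> {p,q,r,s,t,u,v}  [seen]
{p,s,t,v} --c--> {p,q,r,s,t,u,v}  [seen]
{p,q,s,t,u,v} --a--> {p,q,r,s,t,u,v}  [seen]
{p,q,s,t,u,v} --b--> {p,q,r,s,t,u,v}  [seen]
{p,q,s,t,u,v} --c--> {p,q,r,s,t,u,v}  [seen]
{q,r,s,u,v} --a--> {p,q,r,s,t,u,v}  [seen]
{q,r,s,u,v} --b--> {p,q,r,s,t,u,v}  [seen]
{q,r,s,u,v} --c--> {p,q,r,s,t,u,v}  [seen]
{p,q,r,s,t,u,v} --a--> {p,q,r,s,t,u,v}  [seen]
{p,q,r,s,t,u,v} --b--> {p,q,r,s,t,u,v}  [seen]
{p,q,r,s,t,u,v} --c--> {p,q,r,s,t,u,v}  [seen]
Reachable DFA states: {p}, {p,s,t,v}, {p,q,s,t,u,v}, {q,r,s,u,v}, {p,q,r,s,t,u,v}.
Accepting DFA states (contain an NFA accepting state): {p}, {p,s,t,v}, {p,q,s,t,u,v}, {q,r,s,u,v}, {p,q,r,s,t,u,v}.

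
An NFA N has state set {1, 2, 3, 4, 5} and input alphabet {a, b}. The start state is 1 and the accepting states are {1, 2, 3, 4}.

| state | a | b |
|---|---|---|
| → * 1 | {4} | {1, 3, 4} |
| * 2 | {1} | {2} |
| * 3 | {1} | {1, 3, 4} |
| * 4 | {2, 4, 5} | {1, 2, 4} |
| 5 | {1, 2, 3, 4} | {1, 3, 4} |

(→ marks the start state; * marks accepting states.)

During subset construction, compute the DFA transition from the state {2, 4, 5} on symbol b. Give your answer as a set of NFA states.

δ(2,b) = {2}; δ(4,b) = {1, 2, 4}; δ(5,b) = {1, 3, 4}.
Union: {1, 2, 3, 4}.

{1, 2, 3, 4}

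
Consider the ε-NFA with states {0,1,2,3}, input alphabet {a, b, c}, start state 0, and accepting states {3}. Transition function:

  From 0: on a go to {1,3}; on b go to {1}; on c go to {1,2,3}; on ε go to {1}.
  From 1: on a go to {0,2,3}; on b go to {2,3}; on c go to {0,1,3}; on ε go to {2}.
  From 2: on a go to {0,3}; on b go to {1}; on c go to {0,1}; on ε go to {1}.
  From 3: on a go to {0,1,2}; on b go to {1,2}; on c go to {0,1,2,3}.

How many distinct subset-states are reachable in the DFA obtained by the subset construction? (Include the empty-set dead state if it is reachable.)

3

Start state of the DFA: {0,1,2} (ε-closure of the NFA start).
{0,1,2} --a--> {0,1,2,3}  [new]
{0,1,2} --b--> {1,2,3}  [new]
{0,1,2} --c--> {0,1,2,3}  [seen]
{0,1,2,3} --a--> {0,1,2,3}  [seen]
{0,1,2,3} --b--> {1,2,3}  [seen]
{0,1,2,3} --c--> {0,1,2,3}  [seen]
{1,2,3} --a--> {0,1,2,3}  [seen]
{1,2,3} --b--> {1,2,3}  [seen]
{1,2,3} --c--> {0,1,2,3}  [seen]
Reachable DFA states: {0,1,2}, {0,1,2,3}, {1,2,3}.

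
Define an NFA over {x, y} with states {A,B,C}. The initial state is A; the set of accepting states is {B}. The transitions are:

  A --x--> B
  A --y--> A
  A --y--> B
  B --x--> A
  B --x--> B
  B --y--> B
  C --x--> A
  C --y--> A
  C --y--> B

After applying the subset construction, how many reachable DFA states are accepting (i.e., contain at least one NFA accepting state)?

2

Start state of the DFA: {A}.
{A} --x--> {B}  [new]
{A} --y--> {A,B}  [new]
{B} --x--> {A,B}  [seen]
{B} --y--> {B}  [seen]
{A,B} --x--> {A,B}  [seen]
{A,B} --y--> {A,B}  [seen]
Reachable DFA states: {A}, {B}, {A,B}.
Accepting DFA states (contain an NFA accepting state): {B}, {A,B}.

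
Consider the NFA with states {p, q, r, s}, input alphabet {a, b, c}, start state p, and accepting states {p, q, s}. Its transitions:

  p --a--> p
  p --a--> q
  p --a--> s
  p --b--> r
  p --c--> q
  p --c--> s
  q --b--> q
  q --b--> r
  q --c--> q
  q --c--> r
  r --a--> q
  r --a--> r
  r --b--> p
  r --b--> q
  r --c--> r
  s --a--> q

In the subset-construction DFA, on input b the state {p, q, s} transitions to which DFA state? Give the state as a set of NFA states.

δ(p,b) = {r}; δ(q,b) = {q, r}; δ(s,b) = ∅.
Union: {q, r}.

{q, r}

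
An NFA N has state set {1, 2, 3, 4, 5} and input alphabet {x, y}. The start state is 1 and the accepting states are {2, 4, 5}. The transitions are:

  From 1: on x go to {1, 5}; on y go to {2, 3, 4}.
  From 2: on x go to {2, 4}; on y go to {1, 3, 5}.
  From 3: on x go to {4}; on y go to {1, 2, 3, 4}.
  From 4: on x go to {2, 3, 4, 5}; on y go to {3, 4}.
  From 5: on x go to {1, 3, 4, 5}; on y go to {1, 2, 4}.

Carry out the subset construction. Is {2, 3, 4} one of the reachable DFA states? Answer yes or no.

yes

Start state of the DFA: {1}.
{1} --x--> {1, 5}  [new]
{1} --y--> {2, 3, 4}  [new]
{1, 5} --x--> {1, 3, 4, 5}  [new]
{1, 5} --y--> {1, 2, 3, 4}  [new]
{2, 3, 4} --x--> {2, 3, 4, 5}  [new]
{2, 3, 4} --y--> {1, 2, 3, 4, 5}  [new]
{1, 3, 4, 5} --x--> {1, 2, 3, 4, 5}  [seen]
{1, 3, 4, 5} --y--> {1, 2, 3, 4}  [seen]
{1, 2, 3, 4} --x--> {1, 2, 3, 4, 5}  [seen]
{1, 2, 3, 4} --y--> {1, 2, 3, 4, 5}  [seen]
{2, 3, 4, 5} --x--> {1, 2, 3, 4, 5}  [seen]
{2, 3, 4, 5} --y--> {1, 2, 3, 4, 5}  [seen]
{1, 2, 3, 4, 5} --x--> {1, 2, 3, 4, 5}  [seen]
{1, 2, 3, 4, 5} --y--> {1, 2, 3, 4, 5}  [seen]
Reachable DFA states: {1}, {1, 5}, {2, 3, 4}, {1, 3, 4, 5}, {1, 2, 3, 4}, {2, 3, 4, 5}, {1, 2, 3, 4, 5}.
{2, 3, 4} is among them.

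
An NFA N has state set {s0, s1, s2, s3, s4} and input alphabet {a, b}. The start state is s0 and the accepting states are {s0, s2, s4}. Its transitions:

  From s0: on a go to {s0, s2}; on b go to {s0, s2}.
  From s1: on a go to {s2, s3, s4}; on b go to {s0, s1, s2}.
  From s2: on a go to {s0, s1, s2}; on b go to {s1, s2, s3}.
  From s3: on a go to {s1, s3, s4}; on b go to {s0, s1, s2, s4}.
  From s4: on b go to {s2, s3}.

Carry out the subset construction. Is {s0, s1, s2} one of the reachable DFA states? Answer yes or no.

Start state of the DFA: {s0}.
{s0} --a--> {s0, s2}  [new]
{s0} --b--> {s0, s2}  [seen]
{s0, s2} --a--> {s0, s1, s2}  [new]
{s0, s2} --b--> {s0, s1, s2, s3}  [new]
{s0, s1, s2} --a--> {s0, s1, s2, s3, s4}  [new]
{s0, s1, s2} --b--> {s0, s1, s2, s3}  [seen]
{s0, s1, s2, s3} --a--> {s0, s1, s2, s3, s4}  [seen]
{s0, s1, s2, s3} --b--> {s0, s1, s2, s3, s4}  [seen]
{s0, s1, s2, s3, s4} --a--> {s0, s1, s2, s3, s4}  [seen]
{s0, s1, s2, s3, s4} --b--> {s0, s1, s2, s3, s4}  [seen]
Reachable DFA states: {s0}, {s0, s2}, {s0, s1, s2}, {s0, s1, s2, s3}, {s0, s1, s2, s3, s4}.
{s0, s1, s2} is among them.

yes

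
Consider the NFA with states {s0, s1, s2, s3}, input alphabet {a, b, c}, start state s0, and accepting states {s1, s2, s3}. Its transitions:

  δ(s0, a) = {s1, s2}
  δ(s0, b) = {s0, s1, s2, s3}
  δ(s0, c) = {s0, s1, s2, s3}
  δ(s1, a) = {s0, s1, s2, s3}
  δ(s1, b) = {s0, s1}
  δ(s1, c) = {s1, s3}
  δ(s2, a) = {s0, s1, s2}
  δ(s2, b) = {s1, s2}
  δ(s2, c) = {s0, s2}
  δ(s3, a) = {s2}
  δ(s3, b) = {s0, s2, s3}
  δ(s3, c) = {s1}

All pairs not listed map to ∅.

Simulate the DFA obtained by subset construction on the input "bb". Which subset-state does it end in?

{s0, s1, s2, s3}

Start: {s0}.
δ(s0,b) = {s0, s1, s2, s3}.
Union: {s0, s1, s2, s3}.
After b: {s0, s1, s2, s3}.
δ(s0,b) = {s0, s1, s2, s3}; δ(s1,b) = {s0, s1}; δ(s2,b) = {s1, s2}; δ(s3,b) = {s0, s2, s3}.
Union: {s0, s1, s2, s3}.
After b: {s0, s1, s2, s3}.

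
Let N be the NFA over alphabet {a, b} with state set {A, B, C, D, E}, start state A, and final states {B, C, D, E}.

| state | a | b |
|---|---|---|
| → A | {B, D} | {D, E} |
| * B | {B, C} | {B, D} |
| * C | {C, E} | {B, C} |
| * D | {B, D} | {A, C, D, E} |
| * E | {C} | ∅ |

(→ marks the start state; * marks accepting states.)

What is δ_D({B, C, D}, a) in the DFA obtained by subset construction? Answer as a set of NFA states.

δ(B,a) = {B, C}; δ(C,a) = {C, E}; δ(D,a) = {B, D}.
Union: {B, C, D, E}.

{B, C, D, E}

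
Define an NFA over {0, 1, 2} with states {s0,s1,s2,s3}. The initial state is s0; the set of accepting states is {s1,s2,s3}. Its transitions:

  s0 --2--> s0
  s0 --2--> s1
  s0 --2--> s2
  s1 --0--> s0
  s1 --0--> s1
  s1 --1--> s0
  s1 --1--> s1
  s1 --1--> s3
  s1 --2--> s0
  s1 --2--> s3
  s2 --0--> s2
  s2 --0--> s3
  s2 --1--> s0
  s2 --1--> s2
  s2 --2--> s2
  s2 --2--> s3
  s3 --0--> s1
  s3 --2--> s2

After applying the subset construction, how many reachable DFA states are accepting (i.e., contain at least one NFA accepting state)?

Start state of the DFA: {s0}.
{s0} --0--> ∅  [new]
{s0} --1--> ∅  [seen]
{s0} --2--> {s0,s1,s2}  [new]
∅ --0--> ∅  [seen]
∅ --1--> ∅  [seen]
∅ --2--> ∅  [seen]
{s0,s1,s2} --0--> {s0,s1,s2,s3}  [new]
{s0,s1,s2} --1--> {s0,s1,s2,s3}  [seen]
{s0,s1,s2} --2--> {s0,s1,s2,s3}  [seen]
{s0,s1,s2,s3} --0--> {s0,s1,s2,s3}  [seen]
{s0,s1,s2,s3} --1--> {s0,s1,s2,s3}  [seen]
{s0,s1,s2,s3} --2--> {s0,s1,s2,s3}  [seen]
Reachable DFA states: {s0}, ∅, {s0,s1,s2}, {s0,s1,s2,s3}.
Accepting DFA states (contain an NFA accepting state): {s0,s1,s2}, {s0,s1,s2,s3}.

2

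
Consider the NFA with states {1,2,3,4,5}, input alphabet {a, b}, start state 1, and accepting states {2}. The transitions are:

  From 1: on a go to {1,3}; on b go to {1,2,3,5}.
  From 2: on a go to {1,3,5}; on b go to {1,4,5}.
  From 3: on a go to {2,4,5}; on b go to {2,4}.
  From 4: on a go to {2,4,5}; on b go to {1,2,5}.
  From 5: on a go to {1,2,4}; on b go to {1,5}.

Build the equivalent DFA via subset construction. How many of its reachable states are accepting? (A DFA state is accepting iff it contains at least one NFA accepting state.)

Start state of the DFA: {1}.
{1} --a--> {1,3}  [new]
{1} --b--> {1,2,3,5}  [new]
{1,3} --a--> {1,2,3,4,5}  [new]
{1,3} --b--> {1,2,3,4,5}  [seen]
{1,2,3,5} --a--> {1,2,3,4,5}  [seen]
{1,2,3,5} --b--> {1,2,3,4,5}  [seen]
{1,2,3,4,5} --a--> {1,2,3,4,5}  [seen]
{1,2,3,4,5} --b--> {1,2,3,4,5}  [seen]
Reachable DFA states: {1}, {1,3}, {1,2,3,5}, {1,2,3,4,5}.
Accepting DFA states (contain an NFA accepting state): {1,2,3,5}, {1,2,3,4,5}.

2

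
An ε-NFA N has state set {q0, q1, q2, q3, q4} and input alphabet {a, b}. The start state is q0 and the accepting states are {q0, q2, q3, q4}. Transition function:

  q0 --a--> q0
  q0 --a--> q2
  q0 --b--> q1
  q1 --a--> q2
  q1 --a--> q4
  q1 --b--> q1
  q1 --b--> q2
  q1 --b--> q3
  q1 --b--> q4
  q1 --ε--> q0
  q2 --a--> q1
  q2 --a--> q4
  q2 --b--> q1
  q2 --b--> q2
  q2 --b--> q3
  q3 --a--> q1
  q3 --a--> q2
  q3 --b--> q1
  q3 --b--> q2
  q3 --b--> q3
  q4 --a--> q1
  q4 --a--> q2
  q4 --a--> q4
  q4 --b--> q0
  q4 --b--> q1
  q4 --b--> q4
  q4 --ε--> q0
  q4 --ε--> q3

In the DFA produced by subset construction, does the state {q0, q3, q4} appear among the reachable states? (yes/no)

Start state of the DFA: {q0} (ε-closure of the NFA start).
{q0} --a--> {q0, q2}  [new]
{q0} --b--> {q0, q1}  [new]
{q0, q2} --a--> {q0, q1, q2, q3, q4}  [new]
{q0, q2} --b--> {q0, q1, q2, q3}  [new]
{q0, q1} --a--> {q0, q2, q3, q4}  [new]
{q0, q1} --b--> {q0, q1, q2, q3, q4}  [seen]
{q0, q1, q2, q3, q4} --a--> {q0, q1, q2, q3, q4}  [seen]
{q0, q1, q2, q3, q4} --b--> {q0, q1, q2, q3, q4}  [seen]
{q0, q1, q2, q3} --a--> {q0, q1, q2, q3, q4}  [seen]
{q0, q1, q2, q3} --b--> {q0, q1, q2, q3, q4}  [seen]
{q0, q2, q3, q4} --a--> {q0, q1, q2, q3, q4}  [seen]
{q0, q2, q3, q4} --b--> {q0, q1, q2, q3, q4}  [seen]
Reachable DFA states: {q0}, {q0, q2}, {q0, q1}, {q0, q1, q2, q3, q4}, {q0, q1, q2, q3}, {q0, q2, q3, q4}.
{q0, q3, q4} is not among them.

no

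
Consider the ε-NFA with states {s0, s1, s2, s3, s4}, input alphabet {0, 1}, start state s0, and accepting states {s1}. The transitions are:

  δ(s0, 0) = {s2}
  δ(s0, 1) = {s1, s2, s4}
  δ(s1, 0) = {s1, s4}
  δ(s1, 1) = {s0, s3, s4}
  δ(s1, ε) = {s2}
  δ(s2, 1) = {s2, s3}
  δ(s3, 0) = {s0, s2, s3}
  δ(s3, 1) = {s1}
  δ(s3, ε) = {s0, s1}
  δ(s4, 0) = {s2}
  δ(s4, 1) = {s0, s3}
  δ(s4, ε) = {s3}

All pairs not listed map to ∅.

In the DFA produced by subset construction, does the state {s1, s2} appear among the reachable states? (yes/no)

Start state of the DFA: {s0} (ε-closure of the NFA start).
{s0} --0--> {s2}  [new]
{s0} --1--> {s0, s1, s2, s3, s4}  [new]
{s2} --0--> ∅  [new]
{s2} --1--> {s0, s1, s2, s3}  [new]
{s0, s1, s2, s3, s4} --0--> {s0, s1, s2, s3, s4}  [seen]
{s0, s1, s2, s3, s4} --1--> {s0, s1, s2, s3, s4}  [seen]
∅ --0--> ∅  [seen]
∅ --1--> ∅  [seen]
{s0, s1, s2, s3} --0--> {s0, s1, s2, s3, s4}  [seen]
{s0, s1, s2, s3} --1--> {s0, s1, s2, s3, s4}  [seen]
Reachable DFA states: {s0}, {s2}, {s0, s1, s2, s3, s4}, ∅, {s0, s1, s2, s3}.
{s1, s2} is not among them.

no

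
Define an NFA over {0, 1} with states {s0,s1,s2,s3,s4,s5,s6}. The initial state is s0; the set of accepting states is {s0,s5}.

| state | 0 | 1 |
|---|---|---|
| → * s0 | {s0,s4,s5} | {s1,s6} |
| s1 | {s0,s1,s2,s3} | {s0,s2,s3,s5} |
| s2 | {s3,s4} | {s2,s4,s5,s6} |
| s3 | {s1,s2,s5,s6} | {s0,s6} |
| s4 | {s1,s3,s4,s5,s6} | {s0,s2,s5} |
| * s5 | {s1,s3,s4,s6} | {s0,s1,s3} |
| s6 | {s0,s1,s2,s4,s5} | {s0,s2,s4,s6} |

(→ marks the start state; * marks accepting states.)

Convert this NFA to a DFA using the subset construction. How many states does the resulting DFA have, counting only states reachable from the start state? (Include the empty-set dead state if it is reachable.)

Start state of the DFA: {s0}.
{s0} --0--> {s0,s4,s5}  [new]
{s0} --1--> {s1,s6}  [new]
{s0,s4,s5} --0--> {s0,s1,s3,s4,s5,s6}  [new]
{s0,s4,s5} --1--> {s0,s1,s2,s3,s5,s6}  [new]
{s1,s6} --0--> {s0,s1,s2,s3,s4,s5}  [new]
{s1,s6} --1--> {s0,s2,s3,s4,s5,s6}  [new]
{s0,s1,s3,s4,s5,s6} --0--> {s0,s1,s2,s3,s4,s5,s6}  [new]
{s0,s1,s3,s4,s5,s6} --1--> {s0,s1,s2,s3,s4,s5,s6}  [seen]
{s0,s1,s2,s3,s5,s6} --0--> {s0,s1,s2,s3,s4,s5,s6}  [seen]
{s0,s1,s2,s3,s5,s6} --1--> {s0,s1,s2,s3,s4,s5,s6}  [seen]
{s0,s1,s2,s3,s4,s5} --0--> {s0,s1,s2,s3,s4,s5,s6}  [seen]
{s0,s1,s2,s3,s4,s5} --1--> {s0,s1,s2,s3,s4,s5,s6}  [seen]
{s0,s2,s3,s4,s5,s6} --0--> {s0,s1,s2,s3,s4,s5,s6}  [seen]
{s0,s2,s3,s4,s5,s6} --1--> {s0,s1,s2,s3,s4,s5,s6}  [seen]
{s0,s1,s2,s3,s4,s5,s6} --0--> {s0,s1,s2,s3,s4,s5,s6}  [seen]
{s0,s1,s2,s3,s4,s5,s6} --1--> {s0,s1,s2,s3,s4,s5,s6}  [seen]
Reachable DFA states: {s0}, {s0,s4,s5}, {s1,s6}, {s0,s1,s3,s4,s5,s6}, {s0,s1,s2,s3,s5,s6}, {s0,s1,s2,s3,s4,s5}, {s0,s2,s3,s4,s5,s6}, {s0,s1,s2,s3,s4,s5,s6}.

8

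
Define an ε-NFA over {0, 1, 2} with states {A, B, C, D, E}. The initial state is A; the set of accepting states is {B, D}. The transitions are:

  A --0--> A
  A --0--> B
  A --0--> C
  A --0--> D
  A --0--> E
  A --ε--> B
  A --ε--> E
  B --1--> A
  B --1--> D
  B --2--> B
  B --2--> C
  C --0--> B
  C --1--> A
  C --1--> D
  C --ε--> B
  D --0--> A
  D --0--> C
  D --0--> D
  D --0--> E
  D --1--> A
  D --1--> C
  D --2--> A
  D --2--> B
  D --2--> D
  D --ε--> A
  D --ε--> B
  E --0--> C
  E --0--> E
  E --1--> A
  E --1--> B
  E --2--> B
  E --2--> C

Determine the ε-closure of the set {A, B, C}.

Begin with {A, B, C}.
A →ε {B, E}; add E.
ε-closure = {A, B, C, E}.

{A, B, C, E}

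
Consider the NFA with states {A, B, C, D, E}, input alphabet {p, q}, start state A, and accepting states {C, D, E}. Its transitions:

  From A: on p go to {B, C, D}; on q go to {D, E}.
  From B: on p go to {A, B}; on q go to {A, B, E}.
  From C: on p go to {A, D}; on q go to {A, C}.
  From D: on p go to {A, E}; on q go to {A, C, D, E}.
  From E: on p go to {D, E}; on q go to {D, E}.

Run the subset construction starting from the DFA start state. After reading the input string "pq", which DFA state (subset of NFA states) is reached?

Start: {A}.
δ(A,p) = {B, C, D}.
Union: {B, C, D}.
After p: {B, C, D}.
δ(B,q) = {A, B, E}; δ(C,q) = {A, C}; δ(D,q) = {A, C, D, E}.
Union: {A, B, C, D, E}.
After q: {A, B, C, D, E}.

{A, B, C, D, E}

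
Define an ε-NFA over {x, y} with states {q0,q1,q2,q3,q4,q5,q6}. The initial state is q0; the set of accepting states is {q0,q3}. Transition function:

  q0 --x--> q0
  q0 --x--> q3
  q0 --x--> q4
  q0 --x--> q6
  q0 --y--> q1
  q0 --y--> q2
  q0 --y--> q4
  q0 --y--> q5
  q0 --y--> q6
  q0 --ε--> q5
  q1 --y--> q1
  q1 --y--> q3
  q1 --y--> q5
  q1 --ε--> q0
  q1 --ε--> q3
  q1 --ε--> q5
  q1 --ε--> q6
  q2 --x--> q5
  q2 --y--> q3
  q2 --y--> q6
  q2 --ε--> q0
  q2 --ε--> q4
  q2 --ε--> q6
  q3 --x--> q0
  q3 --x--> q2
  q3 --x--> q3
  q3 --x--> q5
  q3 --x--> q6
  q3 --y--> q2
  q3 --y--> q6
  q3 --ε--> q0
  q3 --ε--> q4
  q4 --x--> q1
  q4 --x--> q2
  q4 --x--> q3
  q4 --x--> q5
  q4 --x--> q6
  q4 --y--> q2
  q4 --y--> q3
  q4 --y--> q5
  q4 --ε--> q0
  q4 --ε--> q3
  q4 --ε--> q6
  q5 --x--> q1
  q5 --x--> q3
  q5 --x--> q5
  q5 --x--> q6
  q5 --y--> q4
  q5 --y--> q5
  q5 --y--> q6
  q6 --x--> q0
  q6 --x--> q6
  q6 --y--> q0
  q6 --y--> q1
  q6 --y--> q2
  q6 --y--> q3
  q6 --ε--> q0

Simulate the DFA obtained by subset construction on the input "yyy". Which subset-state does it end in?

{q0,q1,q2,q3,q4,q5,q6}

Start: {q0,q5}.
δ(q0,y) = {q1,q2,q4,q5,q6}; δ(q5,y) = {q4,q5,q6}.
Union: {q1,q2,q4,q5,q6}.
ε-closure gives {q0,q1,q2,q3,q4,q5,q6}.
After y: {q0,q1,q2,q3,q4,q5,q6}.
δ(q0,y) = {q1,q2,q4,q5,q6}; δ(q1,y) = {q1,q3,q5}; δ(q2,y) = {q3,q6}; δ(q3,y) = {q2,q6}; δ(q4,y) = {q2,q3,q5}; δ(q5,y) = {q4,q5,q6}; δ(q6,y) = {q0,q1,q2,q3}.
Union: {q0,q1,q2,q3,q4,q5,q6}.
After y: {q0,q1,q2,q3,q4,q5,q6}.
δ(q0,y) = {q1,q2,q4,q5,q6}; δ(q1,y) = {q1,q3,q5}; δ(q2,y) = {q3,q6}; δ(q3,y) = {q2,q6}; δ(q4,y) = {q2,q3,q5}; δ(q5,y) = {q4,q5,q6}; δ(q6,y) = {q0,q1,q2,q3}.
Union: {q0,q1,q2,q3,q4,q5,q6}.
After y: {q0,q1,q2,q3,q4,q5,q6}.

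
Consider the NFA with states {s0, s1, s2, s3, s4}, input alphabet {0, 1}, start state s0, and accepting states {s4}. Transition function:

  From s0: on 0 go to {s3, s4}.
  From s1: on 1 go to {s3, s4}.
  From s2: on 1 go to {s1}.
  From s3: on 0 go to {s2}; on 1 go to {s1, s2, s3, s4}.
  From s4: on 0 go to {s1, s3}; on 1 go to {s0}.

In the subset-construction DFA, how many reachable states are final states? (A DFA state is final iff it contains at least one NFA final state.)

3

Start state of the DFA: {s0}.
{s0} --0--> {s3, s4}  [new]
{s0} --1--> ∅  [new]
{s3, s4} --0--> {s1, s2, s3}  [new]
{s3, s4} --1--> {s0, s1, s2, s3, s4}  [new]
∅ --0--> ∅  [seen]
∅ --1--> ∅  [seen]
{s1, s2, s3} --0--> {s2}  [new]
{s1, s2, s3} --1--> {s1, s2, s3, s4}  [new]
{s0, s1, s2, s3, s4} --0--> {s1, s2, s3, s4}  [seen]
{s0, s1, s2, s3, s4} --1--> {s0, s1, s2, s3, s4}  [seen]
{s2} --0--> ∅  [seen]
{s2} --1--> {s1}  [new]
{s1, s2, s3, s4} --0--> {s1, s2, s3}  [seen]
{s1, s2, s3, s4} --1--> {s0, s1, s2, s3, s4}  [seen]
{s1} --0--> ∅  [seen]
{s1} --1--> {s3, s4}  [seen]
Reachable DFA states: {s0}, {s3, s4}, ∅, {s1, s2, s3}, {s0, s1, s2, s3, s4}, {s2}, {s1, s2, s3, s4}, {s1}.
Accepting DFA states (contain an NFA accepting state): {s3, s4}, {s0, s1, s2, s3, s4}, {s1, s2, s3, s4}.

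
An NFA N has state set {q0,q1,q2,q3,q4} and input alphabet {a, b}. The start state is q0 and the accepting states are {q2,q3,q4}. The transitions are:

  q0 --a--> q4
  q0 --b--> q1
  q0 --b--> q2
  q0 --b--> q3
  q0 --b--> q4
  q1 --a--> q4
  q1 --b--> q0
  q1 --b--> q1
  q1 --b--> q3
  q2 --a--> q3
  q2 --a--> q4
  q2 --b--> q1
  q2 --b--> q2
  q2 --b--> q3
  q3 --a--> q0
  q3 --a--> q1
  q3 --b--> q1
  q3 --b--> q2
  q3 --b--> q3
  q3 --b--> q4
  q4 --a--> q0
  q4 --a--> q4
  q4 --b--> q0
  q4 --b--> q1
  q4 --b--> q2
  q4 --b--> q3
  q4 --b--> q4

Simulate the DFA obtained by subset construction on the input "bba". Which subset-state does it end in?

Start: {q0}.
δ(q0,b) = {q1,q2,q3,q4}.
Union: {q1,q2,q3,q4}.
After b: {q1,q2,q3,q4}.
δ(q1,b) = {q0,q1,q3}; δ(q2,b) = {q1,q2,q3}; δ(q3,b) = {q1,q2,q3,q4}; δ(q4,b) = {q0,q1,q2,q3,q4}.
Union: {q0,q1,q2,q3,q4}.
After b: {q0,q1,q2,q3,q4}.
δ(q0,a) = {q4}; δ(q1,a) = {q4}; δ(q2,a) = {q3,q4}; δ(q3,a) = {q0,q1}; δ(q4,a) = {q0,q4}.
Union: {q0,q1,q3,q4}.
After a: {q0,q1,q3,q4}.

{q0,q1,q3,q4}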